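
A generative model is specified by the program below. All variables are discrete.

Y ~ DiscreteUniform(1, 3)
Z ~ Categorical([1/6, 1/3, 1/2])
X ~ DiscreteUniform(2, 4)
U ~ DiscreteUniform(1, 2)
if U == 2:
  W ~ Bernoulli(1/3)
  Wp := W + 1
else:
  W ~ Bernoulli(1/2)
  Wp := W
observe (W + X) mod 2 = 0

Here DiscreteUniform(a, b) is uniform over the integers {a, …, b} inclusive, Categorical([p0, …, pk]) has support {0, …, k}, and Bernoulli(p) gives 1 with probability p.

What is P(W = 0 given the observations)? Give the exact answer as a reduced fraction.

P(W = 0 | obs) = 14/19

Enumerate traces; 54 have nonzero weight after conditioning:
  (Y=1, Z=0, X=2, U=1, W=0) weight 1/216
  (Y=1, Z=0, X=2, U=2, W=0) weight 1/162
  (Y=1, Z=0, X=3, U=1, W=1) weight 1/216
  (Y=1, Z=0, X=3, U=2, W=1) weight 1/324
  (Y=1, Z=0, X=4, U=1, W=0) weight 1/216
  (Y=1, Z=0, X=4, U=2, W=0) weight 1/162
  (Y=1, Z=1, X=2, U=1, W=0) weight 1/108
  (Y=1, Z=1, X=2, U=2, W=0) weight 1/81
  … 46 more
Group by W:
  weight(W=0) = 7/18
  weight(W=1) = 5/36
Total weight = 7/18 + 5/36 = 19/36
P(W=0 | obs) = 7/18 / 19/36 = 14/19
P(W=1 | obs) = 5/36 / 19/36 = 5/19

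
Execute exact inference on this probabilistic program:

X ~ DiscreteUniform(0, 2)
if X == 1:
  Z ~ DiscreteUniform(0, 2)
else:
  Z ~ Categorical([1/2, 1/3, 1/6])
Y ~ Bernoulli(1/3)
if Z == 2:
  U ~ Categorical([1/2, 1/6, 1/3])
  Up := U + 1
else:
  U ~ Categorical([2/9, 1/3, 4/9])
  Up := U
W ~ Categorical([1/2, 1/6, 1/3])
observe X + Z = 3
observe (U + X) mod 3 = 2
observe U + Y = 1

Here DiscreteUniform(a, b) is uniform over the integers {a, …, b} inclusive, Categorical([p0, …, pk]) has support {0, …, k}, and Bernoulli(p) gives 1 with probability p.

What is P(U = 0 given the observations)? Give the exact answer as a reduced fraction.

Enumerate traces; 6 have nonzero weight after conditioning:
  (X=1, Z=2, Y=0, U=1, W=0) weight 1/162
  (X=1, Z=2, Y=0, U=1, W=1) weight 1/486
  (X=1, Z=2, Y=0, U=1, W=2) weight 1/243
  (X=2, Z=1, Y=1, U=0, W=0) weight 1/243
  (X=2, Z=1, Y=1, U=0, W=1) weight 1/729
  (X=2, Z=1, Y=1, U=0, W=2) weight 2/729
Group by U:
  weight(U=0) = 2/243
  weight(U=1) = 1/81
Total weight = 2/243 + 1/81 = 5/243
P(U=0 | obs) = 2/243 / 5/243 = 2/5
P(U=1 | obs) = 1/81 / 5/243 = 3/5

P(U = 0 | obs) = 2/5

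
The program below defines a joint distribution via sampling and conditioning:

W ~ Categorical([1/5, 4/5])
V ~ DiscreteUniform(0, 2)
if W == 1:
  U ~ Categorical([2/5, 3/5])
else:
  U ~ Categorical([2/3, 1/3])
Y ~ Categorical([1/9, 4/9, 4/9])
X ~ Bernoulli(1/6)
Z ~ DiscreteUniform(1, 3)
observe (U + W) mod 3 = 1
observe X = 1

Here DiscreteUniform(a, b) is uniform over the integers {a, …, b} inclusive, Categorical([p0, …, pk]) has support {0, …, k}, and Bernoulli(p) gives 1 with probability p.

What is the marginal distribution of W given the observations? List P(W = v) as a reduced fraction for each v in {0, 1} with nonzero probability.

P(W=0) = 5/29, P(W=1) = 24/29

Enumerate traces; 54 have nonzero weight after conditioning:
  (W=0, V=0, U=1, Y=0, X=1, Z=1) weight 1/7290
  (W=0, V=0, U=1, Y=0, X=1, Z=2) weight 1/7290
  (W=0, V=0, U=1, Y=0, X=1, Z=3) weight 1/7290
  (W=0, V=0, U=1, Y=1, X=1, Z=1) weight 2/3645
  (W=0, V=0, U=1, Y=1, X=1, Z=2) weight 2/3645
  (W=0, V=0, U=1, Y=1, X=1, Z=3) weight 2/3645
  (W=0, V=0, U=1, Y=2, X=1, Z=1) weight 2/3645
  (W=0, V=0, U=1, Y=2, X=1, Z=2) weight 2/3645
  (W=1, V=0, U=0, Y=0, X=1, Z=1) weight 4/6075
  … 45 more
Group by W:
  weight(W=0) = 1/90
  weight(W=1) = 4/75
Total weight = 1/90 + 4/75 = 29/450
P(W=0 | obs) = 1/90 / 29/450 = 5/29
P(W=1 | obs) = 4/75 / 29/450 = 24/29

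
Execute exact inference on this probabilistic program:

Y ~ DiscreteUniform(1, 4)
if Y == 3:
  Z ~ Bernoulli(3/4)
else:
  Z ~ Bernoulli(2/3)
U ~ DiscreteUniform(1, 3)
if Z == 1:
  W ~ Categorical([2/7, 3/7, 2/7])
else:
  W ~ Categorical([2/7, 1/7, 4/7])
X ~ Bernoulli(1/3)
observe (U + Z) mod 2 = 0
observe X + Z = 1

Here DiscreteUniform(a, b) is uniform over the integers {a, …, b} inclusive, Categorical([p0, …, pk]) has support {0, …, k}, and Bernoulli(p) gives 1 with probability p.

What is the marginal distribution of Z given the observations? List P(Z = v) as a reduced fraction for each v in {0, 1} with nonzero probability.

P(Z=0) = 5/49, P(Z=1) = 44/49

Enumerate traces; 36 have nonzero weight after conditioning:
  (Y=1, Z=0, U=2, W=0, X=1) weight 1/378
  (Y=1, Z=0, U=2, W=1, X=1) weight 1/756
  (Y=1, Z=0, U=2, W=2, X=1) weight 1/189
  (Y=1, Z=1, U=1, W=0, X=0) weight 2/189
  (Y=1, Z=1, U=1, W=1, X=0) weight 1/63
  (Y=1, Z=1, U=1, W=2, X=0) weight 2/189
  (Y=1, Z=1, U=3, W=0, X=0) weight 2/189
  (Y=1, Z=1, U=3, W=1, X=0) weight 1/63
  … 28 more
Group by Z:
  weight(Z=0) = 5/144
  weight(Z=1) = 11/36
Total weight = 5/144 + 11/36 = 49/144
P(Z=0 | obs) = 5/144 / 49/144 = 5/49
P(Z=1 | obs) = 11/36 / 49/144 = 44/49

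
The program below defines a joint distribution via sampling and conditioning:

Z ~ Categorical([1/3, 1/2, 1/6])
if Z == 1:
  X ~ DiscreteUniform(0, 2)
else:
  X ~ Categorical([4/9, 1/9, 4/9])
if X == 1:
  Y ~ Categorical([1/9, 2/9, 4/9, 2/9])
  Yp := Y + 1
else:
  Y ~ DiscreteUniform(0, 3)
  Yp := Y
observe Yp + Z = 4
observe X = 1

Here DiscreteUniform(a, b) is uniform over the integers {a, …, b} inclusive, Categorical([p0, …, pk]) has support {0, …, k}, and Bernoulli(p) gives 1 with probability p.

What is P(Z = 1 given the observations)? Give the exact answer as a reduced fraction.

Enumerate traces; 3 have nonzero weight after conditioning:
  (Z=0, X=1, Y=3) weight 2/243
  (Z=1, X=1, Y=2) weight 2/27
  (Z=2, X=1, Y=1) weight 1/243
Group by Z:
  weight(Z=0) = 2/243
  weight(Z=1) = 2/27
  weight(Z=2) = 1/243
Total weight = 2/243 + 2/27 + 1/243 = 7/81
P(Z=0 | obs) = 2/243 / 7/81 = 2/21
P(Z=1 | obs) = 2/27 / 7/81 = 6/7
P(Z=2 | obs) = 1/243 / 7/81 = 1/21

P(Z = 1 | obs) = 6/7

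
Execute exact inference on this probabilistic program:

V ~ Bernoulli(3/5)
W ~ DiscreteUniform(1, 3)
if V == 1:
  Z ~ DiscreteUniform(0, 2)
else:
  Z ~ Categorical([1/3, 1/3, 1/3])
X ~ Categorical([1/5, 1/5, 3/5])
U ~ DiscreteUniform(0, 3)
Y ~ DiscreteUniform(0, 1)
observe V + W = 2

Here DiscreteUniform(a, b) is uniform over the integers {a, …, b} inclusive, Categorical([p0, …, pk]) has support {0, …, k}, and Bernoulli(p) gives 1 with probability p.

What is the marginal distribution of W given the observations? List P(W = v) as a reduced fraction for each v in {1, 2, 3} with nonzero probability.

Enumerate traces; 144 have nonzero weight after conditioning:
  (V=0, W=2, Z=0, X=0, U=0, Y=0) weight 1/900
  (V=0, W=2, Z=0, X=0, U=0, Y=1) weight 1/900
  (V=0, W=2, Z=0, X=0, U=1, Y=0) weight 1/900
  (V=0, W=2, Z=0, X=0, U=1, Y=1) weight 1/900
  (V=0, W=2, Z=0, X=0, U=2, Y=0) weight 1/900
  (V=0, W=2, Z=0, X=0, U=2, Y=1) weight 1/900
  (V=0, W=2, Z=0, X=0, U=3, Y=0) weight 1/900
  (V=0, W=2, Z=0, X=0, U=3, Y=1) weight 1/900
  (V=1, W=1, Z=0, X=0, U=0, Y=0) weight 1/600
  … 135 more
Group by W:
  weight(W=1) = 1/5
  weight(W=2) = 2/15
Total weight = 1/5 + 2/15 = 1/3
P(W=1 | obs) = 1/5 / 1/3 = 3/5
P(W=2 | obs) = 2/15 / 1/3 = 2/5

P(W=1) = 3/5, P(W=2) = 2/5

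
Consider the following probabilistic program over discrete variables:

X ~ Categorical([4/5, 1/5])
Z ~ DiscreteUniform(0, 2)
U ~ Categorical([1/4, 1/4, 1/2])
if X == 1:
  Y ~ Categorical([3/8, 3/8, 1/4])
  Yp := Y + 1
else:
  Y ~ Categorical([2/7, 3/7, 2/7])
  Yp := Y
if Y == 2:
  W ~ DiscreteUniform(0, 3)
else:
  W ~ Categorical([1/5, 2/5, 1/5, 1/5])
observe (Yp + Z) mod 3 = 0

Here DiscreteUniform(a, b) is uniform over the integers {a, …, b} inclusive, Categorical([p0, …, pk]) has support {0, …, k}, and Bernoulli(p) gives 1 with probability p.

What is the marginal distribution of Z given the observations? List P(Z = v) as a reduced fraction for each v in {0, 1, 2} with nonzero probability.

Enumerate traces; 72 have nonzero weight after conditioning:
  (X=0, Z=0, U=0, Y=0, W=0) weight 2/525
  (X=0, Z=0, U=0, Y=0, W=1) weight 4/525
  (X=0, Z=0, U=0, Y=0, W=2) weight 2/525
  (X=0, Z=0, U=0, Y=0, W=3) weight 2/525
  (X=0, Z=0, U=1, Y=0, W=0) weight 2/525
  (X=0, Z=0, U=1, Y=0, W=1) weight 4/525
  (X=0, Z=0, U=1, Y=0, W=2) weight 2/525
  (X=0, Z=0, U=1, Y=0, W=3) weight 2/525
  (X=0, Z=1, U=0, Y=2, W=0) weight 1/210
  (X=0, Z=2, U=0, Y=1, W=0) weight 1/175
  … 62 more
Group by Z:
  weight(Z=0) = 13/140
  weight(Z=1) = 17/168
  weight(Z=2) = 39/280
Total weight = 13/140 + 17/168 + 39/280 = 1/3
P(Z=0 | obs) = 13/140 / 1/3 = 39/140
P(Z=1 | obs) = 17/168 / 1/3 = 17/56
P(Z=2 | obs) = 39/280 / 1/3 = 117/280

P(Z=0) = 39/140, P(Z=1) = 17/56, P(Z=2) = 117/280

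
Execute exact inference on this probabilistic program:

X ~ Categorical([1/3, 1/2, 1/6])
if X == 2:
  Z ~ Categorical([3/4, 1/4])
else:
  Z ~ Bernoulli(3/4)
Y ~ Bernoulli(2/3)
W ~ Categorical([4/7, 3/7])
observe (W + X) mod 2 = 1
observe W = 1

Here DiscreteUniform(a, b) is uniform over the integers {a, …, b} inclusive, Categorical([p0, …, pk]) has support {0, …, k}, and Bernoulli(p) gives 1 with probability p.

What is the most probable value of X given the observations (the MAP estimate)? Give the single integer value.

argmax_v P(X = v | obs) = 0

Enumerate traces; 8 have nonzero weight after conditioning:
  (X=0, Z=0, Y=0, W=1) weight 1/84
  (X=0, Z=0, Y=1, W=1) weight 1/42
  (X=0, Z=1, Y=0, W=1) weight 1/28
  (X=0, Z=1, Y=1, W=1) weight 1/14
  (X=2, Z=0, Y=0, W=1) weight 1/56
  (X=2, Z=0, Y=1, W=1) weight 1/28
  (X=2, Z=1, Y=0, W=1) weight 1/168
  (X=2, Z=1, Y=1, W=1) weight 1/84
Group by X:
  weight(X=0) = 1/7
  weight(X=2) = 1/14
Total weight = 1/7 + 1/14 = 3/14
P(X=0 | obs) = 1/7 / 3/14 = 2/3
P(X=2 | obs) = 1/14 / 3/14 = 1/3
argmax = 0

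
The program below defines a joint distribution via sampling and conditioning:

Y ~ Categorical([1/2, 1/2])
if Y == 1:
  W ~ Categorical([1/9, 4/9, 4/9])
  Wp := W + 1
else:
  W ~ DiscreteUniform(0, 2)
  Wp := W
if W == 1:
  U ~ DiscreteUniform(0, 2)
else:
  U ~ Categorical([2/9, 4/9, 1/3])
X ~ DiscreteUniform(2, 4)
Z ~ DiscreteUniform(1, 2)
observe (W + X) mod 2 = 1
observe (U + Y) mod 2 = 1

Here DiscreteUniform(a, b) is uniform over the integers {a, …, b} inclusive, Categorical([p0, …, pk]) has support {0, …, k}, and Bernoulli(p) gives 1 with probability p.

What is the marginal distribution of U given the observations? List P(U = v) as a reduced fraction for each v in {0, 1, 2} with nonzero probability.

P(U=0) = 34/115, P(U=1) = 42/115, P(U=2) = 39/115

Enumerate traces; 24 have nonzero weight after conditioning:
  (Y=0, W=0, U=1, X=3, Z=1) weight 1/81
  (Y=0, W=0, U=1, X=3, Z=2) weight 1/81
  (Y=0, W=1, U=1, X=2, Z=1) weight 1/108
  (Y=0, W=1, U=1, X=2, Z=2) weight 1/108
  (Y=0, W=1, U=1, X=4, Z=1) weight 1/108
  (Y=0, W=1, U=1, X=4, Z=2) weight 1/108
  (Y=0, W=2, U=1, X=3, Z=1) weight 1/81
  (Y=0, W=2, U=1, X=3, Z=2) weight 1/81
  (Y=1, W=0, U=0, X=3, Z=1) weight 1/486
  (Y=1, W=0, U=2, X=3, Z=1) weight 1/324
  … 14 more
Group by U:
  weight(U=0) = 17/243
  weight(U=1) = 7/81
  weight(U=2) = 13/162
Total weight = 17/243 + 7/81 + 13/162 = 115/486
P(U=0 | obs) = 17/243 / 115/486 = 34/115
P(U=1 | obs) = 7/81 / 115/486 = 42/115
P(U=2 | obs) = 13/162 / 115/486 = 39/115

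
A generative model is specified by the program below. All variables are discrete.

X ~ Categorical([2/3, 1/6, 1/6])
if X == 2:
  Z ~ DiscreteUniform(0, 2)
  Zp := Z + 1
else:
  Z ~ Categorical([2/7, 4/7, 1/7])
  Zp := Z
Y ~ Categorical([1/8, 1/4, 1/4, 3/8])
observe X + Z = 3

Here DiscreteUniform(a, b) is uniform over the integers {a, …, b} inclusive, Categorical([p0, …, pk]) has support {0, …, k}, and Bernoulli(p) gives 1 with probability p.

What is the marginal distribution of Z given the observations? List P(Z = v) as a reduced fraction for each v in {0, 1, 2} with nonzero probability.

P(Z=1) = 7/10, P(Z=2) = 3/10

Enumerate traces; 8 have nonzero weight after conditioning:
  (X=1, Z=2, Y=0) weight 1/336
  (X=1, Z=2, Y=1) weight 1/168
  (X=1, Z=2, Y=2) weight 1/168
  (X=1, Z=2, Y=3) weight 1/112
  (X=2, Z=1, Y=0) weight 1/144
  (X=2, Z=1, Y=1) weight 1/72
  (X=2, Z=1, Y=2) weight 1/72
  (X=2, Z=1, Y=3) weight 1/48
Group by Z:
  weight(Z=1) = 1/18
  weight(Z=2) = 1/42
Total weight = 1/18 + 1/42 = 5/63
P(Z=1 | obs) = 1/18 / 5/63 = 7/10
P(Z=2 | obs) = 1/42 / 5/63 = 3/10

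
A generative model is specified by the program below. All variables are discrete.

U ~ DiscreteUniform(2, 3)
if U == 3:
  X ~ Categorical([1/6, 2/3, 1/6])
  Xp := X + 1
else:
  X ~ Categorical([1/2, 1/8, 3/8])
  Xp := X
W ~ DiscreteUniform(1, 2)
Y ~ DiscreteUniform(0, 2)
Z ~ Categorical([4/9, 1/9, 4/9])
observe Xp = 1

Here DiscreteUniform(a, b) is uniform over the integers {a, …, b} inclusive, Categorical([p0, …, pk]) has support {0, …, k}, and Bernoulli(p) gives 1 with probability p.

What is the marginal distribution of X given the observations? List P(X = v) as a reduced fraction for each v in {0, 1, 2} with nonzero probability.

P(X=0) = 4/7, P(X=1) = 3/7

Enumerate traces; 36 have nonzero weight after conditioning:
  (U=2, X=1, W=1, Y=0, Z=0) weight 1/216
  (U=2, X=1, W=1, Y=0, Z=1) weight 1/864
  (U=2, X=1, W=1, Y=0, Z=2) weight 1/216
  (U=2, X=1, W=1, Y=1, Z=0) weight 1/216
  (U=2, X=1, W=1, Y=1, Z=1) weight 1/864
  (U=2, X=1, W=1, Y=1, Z=2) weight 1/216
  (U=2, X=1, W=1, Y=2, Z=0) weight 1/216
  (U=2, X=1, W=1, Y=2, Z=1) weight 1/864
  (U=3, X=0, W=1, Y=0, Z=0) weight 1/162
  … 27 more
Group by X:
  weight(X=0) = 1/12
  weight(X=1) = 1/16
Total weight = 1/12 + 1/16 = 7/48
P(X=0 | obs) = 1/12 / 7/48 = 4/7
P(X=1 | obs) = 1/16 / 7/48 = 3/7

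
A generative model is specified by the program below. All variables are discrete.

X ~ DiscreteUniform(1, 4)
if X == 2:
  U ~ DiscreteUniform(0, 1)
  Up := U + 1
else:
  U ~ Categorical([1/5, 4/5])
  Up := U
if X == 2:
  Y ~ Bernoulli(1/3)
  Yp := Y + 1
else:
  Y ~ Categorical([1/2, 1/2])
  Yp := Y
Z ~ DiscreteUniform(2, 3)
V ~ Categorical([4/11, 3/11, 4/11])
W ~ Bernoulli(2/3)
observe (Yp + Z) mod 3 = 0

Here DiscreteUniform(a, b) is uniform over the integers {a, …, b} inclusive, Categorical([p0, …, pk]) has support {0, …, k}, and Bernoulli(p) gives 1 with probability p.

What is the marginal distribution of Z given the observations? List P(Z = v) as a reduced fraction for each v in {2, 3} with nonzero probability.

Enumerate traces; 84 have nonzero weight after conditioning:
  (X=1, U=0, Y=0, Z=3, V=0, W=0) weight 1/660
  (X=1, U=0, Y=0, Z=3, V=0, W=1) weight 1/330
  (X=1, U=0, Y=0, Z=3, V=1, W=0) weight 1/880
  (X=1, U=0, Y=0, Z=3, V=1, W=1) weight 1/440
  (X=1, U=0, Y=0, Z=3, V=2, W=0) weight 1/660
  (X=1, U=0, Y=0, Z=3, V=2, W=1) weight 1/330
  (X=1, U=0, Y=1, Z=2, V=0, W=0) weight 1/660
  (X=1, U=0, Y=1, Z=2, V=0, W=1) weight 1/330
  … 76 more
Group by Z:
  weight(Z=2) = 13/48
  weight(Z=3) = 3/16
Total weight = 13/48 + 3/16 = 11/24
P(Z=2 | obs) = 13/48 / 11/24 = 13/22
P(Z=3 | obs) = 3/16 / 11/24 = 9/22

P(Z=2) = 13/22, P(Z=3) = 9/22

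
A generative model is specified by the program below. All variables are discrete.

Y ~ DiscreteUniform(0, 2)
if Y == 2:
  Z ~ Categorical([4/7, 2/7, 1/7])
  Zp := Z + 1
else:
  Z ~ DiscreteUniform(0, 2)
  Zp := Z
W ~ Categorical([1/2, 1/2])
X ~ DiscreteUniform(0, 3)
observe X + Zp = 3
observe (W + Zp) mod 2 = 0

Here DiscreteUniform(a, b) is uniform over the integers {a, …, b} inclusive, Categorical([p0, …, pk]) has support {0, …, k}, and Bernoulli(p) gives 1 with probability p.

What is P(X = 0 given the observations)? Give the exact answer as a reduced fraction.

Enumerate traces; 9 have nonzero weight after conditioning:
  (Y=0, Z=0, W=0, X=3) weight 1/72
  (Y=0, Z=1, W=1, X=2) weight 1/72
  (Y=0, Z=2, W=0, X=1) weight 1/72
  (Y=1, Z=0, W=0, X=3) weight 1/72
  (Y=1, Z=1, W=1, X=2) weight 1/72
  (Y=1, Z=2, W=0, X=1) weight 1/72
  (Y=2, Z=0, W=1, X=2) weight 1/42
  (Y=2, Z=1, W=0, X=1) weight 1/84
  (Y=2, Z=2, W=1, X=0) weight 1/168
Group by X:
  weight(X=0) = 1/168
  weight(X=1) = 5/126
  weight(X=2) = 13/252
  weight(X=3) = 1/36
Total weight = 1/168 + 5/126 + 13/252 + 1/36 = 1/8
P(X=0 | obs) = 1/168 / 1/8 = 1/21
P(X=1 | obs) = 5/126 / 1/8 = 20/63
P(X=2 | obs) = 13/252 / 1/8 = 26/63
P(X=3 | obs) = 1/36 / 1/8 = 2/9

P(X = 0 | obs) = 1/21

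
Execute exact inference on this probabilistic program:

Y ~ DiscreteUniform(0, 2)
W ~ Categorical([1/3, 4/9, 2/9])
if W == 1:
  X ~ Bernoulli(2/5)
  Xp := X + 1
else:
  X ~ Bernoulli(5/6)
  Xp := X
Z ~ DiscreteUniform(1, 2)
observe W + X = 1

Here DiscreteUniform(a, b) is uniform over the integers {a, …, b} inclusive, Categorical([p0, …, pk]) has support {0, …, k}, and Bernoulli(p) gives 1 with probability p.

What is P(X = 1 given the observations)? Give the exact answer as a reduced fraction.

Enumerate traces; 12 have nonzero weight after conditioning:
  (Y=0, W=0, X=1, Z=1) weight 5/108
  (Y=0, W=0, X=1, Z=2) weight 5/108
  (Y=0, W=1, X=0, Z=1) weight 2/45
  (Y=0, W=1, X=0, Z=2) weight 2/45
  (Y=1, W=0, X=1, Z=1) weight 5/108
  (Y=1, W=0, X=1, Z=2) weight 5/108
  (Y=1, W=1, X=0, Z=1) weight 2/45
  (Y=1, W=1, X=0, Z=2) weight 2/45
  … 4 more
Group by X:
  weight(X=0) = 4/15
  weight(X=1) = 5/18
Total weight = 4/15 + 5/18 = 49/90
P(X=0 | obs) = 4/15 / 49/90 = 24/49
P(X=1 | obs) = 5/18 / 49/90 = 25/49

P(X = 1 | obs) = 25/49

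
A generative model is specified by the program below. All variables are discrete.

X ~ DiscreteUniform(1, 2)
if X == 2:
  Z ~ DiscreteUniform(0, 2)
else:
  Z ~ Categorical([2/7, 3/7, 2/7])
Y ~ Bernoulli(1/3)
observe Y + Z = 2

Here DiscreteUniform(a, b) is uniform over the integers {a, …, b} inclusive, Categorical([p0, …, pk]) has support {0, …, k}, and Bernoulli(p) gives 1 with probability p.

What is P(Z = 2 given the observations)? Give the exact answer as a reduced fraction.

Enumerate traces; 4 have nonzero weight after conditioning:
  (X=1, Z=1, Y=1) weight 1/14
  (X=1, Z=2, Y=0) weight 2/21
  (X=2, Z=1, Y=1) weight 1/18
  (X=2, Z=2, Y=0) weight 1/9
Group by Z:
  weight(Z=1) = 8/63
  weight(Z=2) = 13/63
Total weight = 8/63 + 13/63 = 1/3
P(Z=1 | obs) = 8/63 / 1/3 = 8/21
P(Z=2 | obs) = 13/63 / 1/3 = 13/21

P(Z = 2 | obs) = 13/21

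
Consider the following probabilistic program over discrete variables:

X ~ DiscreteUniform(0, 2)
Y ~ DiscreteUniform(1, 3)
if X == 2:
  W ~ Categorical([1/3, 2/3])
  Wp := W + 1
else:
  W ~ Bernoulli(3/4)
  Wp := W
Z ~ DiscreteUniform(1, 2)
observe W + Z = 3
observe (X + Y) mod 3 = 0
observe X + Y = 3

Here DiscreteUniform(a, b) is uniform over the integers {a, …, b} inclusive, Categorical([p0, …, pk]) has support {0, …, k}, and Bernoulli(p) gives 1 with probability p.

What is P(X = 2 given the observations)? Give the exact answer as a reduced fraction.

Enumerate traces; 3 have nonzero weight after conditioning:
  (X=0, Y=3, W=1, Z=2) weight 1/24
  (X=1, Y=2, W=1, Z=2) weight 1/24
  (X=2, Y=1, W=1, Z=2) weight 1/27
Group by X:
  weight(X=0) = 1/24
  weight(X=1) = 1/24
  weight(X=2) = 1/27
Total weight = 1/24 + 1/24 + 1/27 = 13/108
P(X=0 | obs) = 1/24 / 13/108 = 9/26
P(X=1 | obs) = 1/24 / 13/108 = 9/26
P(X=2 | obs) = 1/27 / 13/108 = 4/13

P(X = 2 | obs) = 4/13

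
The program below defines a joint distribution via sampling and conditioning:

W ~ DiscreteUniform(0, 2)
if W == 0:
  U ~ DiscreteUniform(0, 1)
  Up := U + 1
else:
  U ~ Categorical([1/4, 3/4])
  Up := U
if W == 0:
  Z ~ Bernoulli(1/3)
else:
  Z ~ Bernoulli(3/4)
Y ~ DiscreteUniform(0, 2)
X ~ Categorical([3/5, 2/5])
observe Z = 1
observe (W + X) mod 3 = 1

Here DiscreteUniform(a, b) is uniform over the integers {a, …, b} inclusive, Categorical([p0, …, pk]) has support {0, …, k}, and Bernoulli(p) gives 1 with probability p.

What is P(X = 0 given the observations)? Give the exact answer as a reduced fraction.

Enumerate traces; 12 have nonzero weight after conditioning:
  (W=0, U=0, Z=1, Y=0, X=1) weight 1/135
  (W=0, U=0, Z=1, Y=1, X=1) weight 1/135
  (W=0, U=0, Z=1, Y=2, X=1) weight 1/135
  (W=0, U=1, Z=1, Y=0, X=1) weight 1/135
  (W=0, U=1, Z=1, Y=1, X=1) weight 1/135
  (W=0, U=1, Z=1, Y=2, X=1) weight 1/135
  (W=1, U=0, Z=1, Y=0, X=0) weight 1/80
  (W=1, U=0, Z=1, Y=1, X=0) weight 1/80
  … 4 more
Group by X:
  weight(X=0) = 3/20
  weight(X=1) = 2/45
Total weight = 3/20 + 2/45 = 7/36
P(X=0 | obs) = 3/20 / 7/36 = 27/35
P(X=1 | obs) = 2/45 / 7/36 = 8/35

P(X = 0 | obs) = 27/35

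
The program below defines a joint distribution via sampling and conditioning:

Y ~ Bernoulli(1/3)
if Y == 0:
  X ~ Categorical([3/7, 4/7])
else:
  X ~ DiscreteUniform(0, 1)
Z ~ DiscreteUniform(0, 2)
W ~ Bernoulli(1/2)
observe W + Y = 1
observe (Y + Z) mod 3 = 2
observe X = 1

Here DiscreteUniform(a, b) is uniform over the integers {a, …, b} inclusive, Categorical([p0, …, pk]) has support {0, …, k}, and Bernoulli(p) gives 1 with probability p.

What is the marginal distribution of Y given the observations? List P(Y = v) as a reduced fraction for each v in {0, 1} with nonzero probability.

P(Y=0) = 16/23, P(Y=1) = 7/23

Enumerate traces; 2 have nonzero weight after conditioning:
  (Y=0, X=1, Z=2, W=1) weight 4/63
  (Y=1, X=1, Z=1, W=0) weight 1/36
Group by Y:
  weight(Y=0) = 4/63
  weight(Y=1) = 1/36
Total weight = 4/63 + 1/36 = 23/252
P(Y=0 | obs) = 4/63 / 23/252 = 16/23
P(Y=1 | obs) = 1/36 / 23/252 = 7/23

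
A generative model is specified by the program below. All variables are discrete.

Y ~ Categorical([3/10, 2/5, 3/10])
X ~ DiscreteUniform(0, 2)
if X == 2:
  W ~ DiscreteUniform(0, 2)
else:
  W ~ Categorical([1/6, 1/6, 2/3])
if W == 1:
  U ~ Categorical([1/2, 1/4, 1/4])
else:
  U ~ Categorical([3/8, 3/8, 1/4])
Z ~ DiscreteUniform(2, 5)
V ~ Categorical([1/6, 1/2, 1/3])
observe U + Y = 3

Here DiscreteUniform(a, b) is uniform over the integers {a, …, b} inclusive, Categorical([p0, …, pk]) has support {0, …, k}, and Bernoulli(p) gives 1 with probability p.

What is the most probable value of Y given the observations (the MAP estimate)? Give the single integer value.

Enumerate traces; 216 have nonzero weight after conditioning:
  (Y=1, X=0, W=0, U=2, Z=2, V=0) weight 1/4320
  (Y=1, X=0, W=0, U=2, Z=2, V=1) weight 1/1440
  (Y=1, X=0, W=0, U=2, Z=2, V=2) weight 1/2160
  (Y=1, X=0, W=0, U=2, Z=3, V=0) weight 1/4320
  (Y=1, X=0, W=0, U=2, Z=3, V=1) weight 1/1440
  (Y=1, X=0, W=0, U=2, Z=3, V=2) weight 1/2160
  (Y=1, X=0, W=0, U=2, Z=4, V=0) weight 1/4320
  (Y=1, X=0, W=0, U=2, Z=4, V=1) weight 1/1440
  (Y=2, X=0, W=0, U=1, Z=2, V=0) weight 1/3840
  … 207 more
Group by Y:
  weight(Y=1) = 1/10
  weight(Y=2) = 5/48
Total weight = 1/10 + 5/48 = 49/240
P(Y=1 | obs) = 1/10 / 49/240 = 24/49
P(Y=2 | obs) = 5/48 / 49/240 = 25/49
argmax = 2

argmax_v P(Y = v | obs) = 2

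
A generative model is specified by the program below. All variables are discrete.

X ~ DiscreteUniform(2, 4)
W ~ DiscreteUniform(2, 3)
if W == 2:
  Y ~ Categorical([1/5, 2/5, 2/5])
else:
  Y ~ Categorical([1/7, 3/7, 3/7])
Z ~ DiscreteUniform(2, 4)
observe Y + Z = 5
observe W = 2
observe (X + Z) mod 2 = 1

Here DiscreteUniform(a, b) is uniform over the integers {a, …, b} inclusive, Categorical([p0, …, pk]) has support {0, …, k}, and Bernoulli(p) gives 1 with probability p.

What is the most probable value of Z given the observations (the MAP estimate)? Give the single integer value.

Enumerate traces; 3 have nonzero weight after conditioning:
  (X=2, W=2, Y=2, Z=3) weight 1/45
  (X=3, W=2, Y=1, Z=4) weight 1/45
  (X=4, W=2, Y=2, Z=3) weight 1/45
Group by Z:
  weight(Z=3) = 2/45
  weight(Z=4) = 1/45
Total weight = 2/45 + 1/45 = 1/15
P(Z=3 | obs) = 2/45 / 1/15 = 2/3
P(Z=4 | obs) = 1/45 / 1/15 = 1/3
argmax = 3

argmax_v P(Z = v | obs) = 3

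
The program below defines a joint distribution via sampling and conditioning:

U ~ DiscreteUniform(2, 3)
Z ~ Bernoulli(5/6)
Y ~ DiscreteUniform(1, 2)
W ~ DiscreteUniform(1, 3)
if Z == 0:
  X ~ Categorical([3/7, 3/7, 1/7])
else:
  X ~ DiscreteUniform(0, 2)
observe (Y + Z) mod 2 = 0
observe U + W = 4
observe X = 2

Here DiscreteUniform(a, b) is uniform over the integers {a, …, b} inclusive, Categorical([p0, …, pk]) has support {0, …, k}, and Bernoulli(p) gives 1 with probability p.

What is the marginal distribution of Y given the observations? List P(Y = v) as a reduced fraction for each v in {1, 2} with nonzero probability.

P(Y=1) = 35/38, P(Y=2) = 3/38

Enumerate traces; 4 have nonzero weight after conditioning:
  (U=2, Z=0, Y=2, W=2, X=2) weight 1/504
  (U=2, Z=1, Y=1, W=2, X=2) weight 5/216
  (U=3, Z=0, Y=2, W=1, X=2) weight 1/504
  (U=3, Z=1, Y=1, W=1, X=2) weight 5/216
Group by Y:
  weight(Y=1) = 5/108
  weight(Y=2) = 1/252
Total weight = 5/108 + 1/252 = 19/378
P(Y=1 | obs) = 5/108 / 19/378 = 35/38
P(Y=2 | obs) = 1/252 / 19/378 = 3/38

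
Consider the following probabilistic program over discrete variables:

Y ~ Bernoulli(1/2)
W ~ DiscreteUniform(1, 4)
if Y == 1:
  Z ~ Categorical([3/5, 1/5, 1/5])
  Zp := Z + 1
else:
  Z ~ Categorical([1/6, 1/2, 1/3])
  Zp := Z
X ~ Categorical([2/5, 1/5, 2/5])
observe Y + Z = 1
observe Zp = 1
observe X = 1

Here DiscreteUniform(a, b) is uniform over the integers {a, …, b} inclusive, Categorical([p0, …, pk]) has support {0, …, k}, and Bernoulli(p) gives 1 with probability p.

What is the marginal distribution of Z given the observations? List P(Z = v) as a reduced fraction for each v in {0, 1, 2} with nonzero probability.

P(Z=0) = 6/11, P(Z=1) = 5/11

Enumerate traces; 8 have nonzero weight after conditioning:
  (Y=0, W=1, Z=1, X=1) weight 1/80
  (Y=0, W=2, Z=1, X=1) weight 1/80
  (Y=0, W=3, Z=1, X=1) weight 1/80
  (Y=0, W=4, Z=1, X=1) weight 1/80
  (Y=1, W=1, Z=0, X=1) weight 3/200
  (Y=1, W=2, Z=0, X=1) weight 3/200
  (Y=1, W=3, Z=0, X=1) weight 3/200
  (Y=1, W=4, Z=0, X=1) weight 3/200
Group by Z:
  weight(Z=0) = 3/50
  weight(Z=1) = 1/20
Total weight = 3/50 + 1/20 = 11/100
P(Z=0 | obs) = 3/50 / 11/100 = 6/11
P(Z=1 | obs) = 1/20 / 11/100 = 5/11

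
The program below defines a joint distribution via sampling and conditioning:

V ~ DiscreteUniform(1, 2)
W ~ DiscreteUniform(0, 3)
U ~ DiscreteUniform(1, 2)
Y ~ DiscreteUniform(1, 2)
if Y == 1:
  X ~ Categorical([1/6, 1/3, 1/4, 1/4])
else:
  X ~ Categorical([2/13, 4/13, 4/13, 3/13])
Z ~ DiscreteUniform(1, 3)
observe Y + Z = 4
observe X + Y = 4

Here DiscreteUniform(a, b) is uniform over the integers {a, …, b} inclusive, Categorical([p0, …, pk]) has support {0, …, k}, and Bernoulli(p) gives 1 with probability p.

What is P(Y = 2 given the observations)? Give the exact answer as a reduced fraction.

P(Y = 2 | obs) = 16/29

Enumerate traces; 32 have nonzero weight after conditioning:
  (V=1, W=0, U=1, Y=1, X=3, Z=3) weight 1/384
  (V=1, W=0, U=1, Y=2, X=2, Z=2) weight 1/312
  (V=1, W=0, U=2, Y=1, X=3, Z=3) weight 1/384
  (V=1, W=0, U=2, Y=2, X=2, Z=2) weight 1/312
  (V=1, W=1, U=1, Y=1, X=3, Z=3) weight 1/384
  (V=1, W=1, U=1, Y=2, X=2, Z=2) weight 1/312
  (V=1, W=1, U=2, Y=1, X=3, Z=3) weight 1/384
  (V=1, W=1, U=2, Y=2, X=2, Z=2) weight 1/312
  … 24 more
Group by Y:
  weight(Y=1) = 1/24
  weight(Y=2) = 2/39
Total weight = 1/24 + 2/39 = 29/312
P(Y=1 | obs) = 1/24 / 29/312 = 13/29
P(Y=2 | obs) = 2/39 / 29/312 = 16/29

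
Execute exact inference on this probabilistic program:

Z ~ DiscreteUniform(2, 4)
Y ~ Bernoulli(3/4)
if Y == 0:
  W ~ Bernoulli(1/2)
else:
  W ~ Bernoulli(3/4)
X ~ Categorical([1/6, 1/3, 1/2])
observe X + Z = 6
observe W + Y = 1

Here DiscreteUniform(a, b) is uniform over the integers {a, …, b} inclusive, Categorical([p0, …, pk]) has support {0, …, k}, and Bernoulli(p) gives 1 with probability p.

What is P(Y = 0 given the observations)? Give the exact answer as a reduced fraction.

Enumerate traces; 2 have nonzero weight after conditioning:
  (Z=4, Y=0, W=1, X=2) weight 1/48
  (Z=4, Y=1, W=0, X=2) weight 1/32
Group by Y:
  weight(Y=0) = 1/48
  weight(Y=1) = 1/32
Total weight = 1/48 + 1/32 = 5/96
P(Y=0 | obs) = 1/48 / 5/96 = 2/5
P(Y=1 | obs) = 1/32 / 5/96 = 3/5

P(Y = 0 | obs) = 2/5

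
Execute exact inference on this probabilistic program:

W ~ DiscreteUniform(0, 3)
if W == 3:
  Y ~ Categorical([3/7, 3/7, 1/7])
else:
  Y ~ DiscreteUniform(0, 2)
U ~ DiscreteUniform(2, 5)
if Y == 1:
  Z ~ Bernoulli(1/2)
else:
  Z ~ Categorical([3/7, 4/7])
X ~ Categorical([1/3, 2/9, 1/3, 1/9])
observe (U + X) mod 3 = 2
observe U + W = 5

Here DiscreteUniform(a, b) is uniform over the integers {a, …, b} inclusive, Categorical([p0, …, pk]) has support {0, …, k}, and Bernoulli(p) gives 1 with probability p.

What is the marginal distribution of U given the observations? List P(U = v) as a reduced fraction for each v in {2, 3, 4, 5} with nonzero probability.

P(U=2) = 4/13, P(U=3) = 3/13, P(U=4) = 2/13, P(U=5) = 4/13

Enumerate traces; 36 have nonzero weight after conditioning:
  (W=0, Y=0, U=5, Z=0, X=0) weight 1/336
  (W=0, Y=0, U=5, Z=0, X=3) weight 1/1008
  (W=0, Y=0, U=5, Z=1, X=0) weight 1/252
  (W=0, Y=0, U=5, Z=1, X=3) weight 1/756
  (W=0, Y=1, U=5, Z=0, X=0) weight 1/288
  (W=0, Y=1, U=5, Z=0, X=3) weight 1/864
  (W=0, Y=1, U=5, Z=1, X=0) weight 1/288
  (W=0, Y=1, U=5, Z=1, X=3) weight 1/864
  (W=1, Y=0, U=4, Z=0, X=1) weight 1/504
  (W=2, Y=0, U=3, Z=0, X=2) weight 1/336
  … 26 more
Group by U:
  weight(U=2) = 1/36
  weight(U=3) = 1/48
  weight(U=4) = 1/72
  weight(U=5) = 1/36
Total weight = 1/36 + 1/48 + 1/72 + 1/36 = 13/144
P(U=2 | obs) = 1/36 / 13/144 = 4/13
P(U=3 | obs) = 1/48 / 13/144 = 3/13
P(U=4 | obs) = 1/72 / 13/144 = 2/13
P(U=5 | obs) = 1/36 / 13/144 = 4/13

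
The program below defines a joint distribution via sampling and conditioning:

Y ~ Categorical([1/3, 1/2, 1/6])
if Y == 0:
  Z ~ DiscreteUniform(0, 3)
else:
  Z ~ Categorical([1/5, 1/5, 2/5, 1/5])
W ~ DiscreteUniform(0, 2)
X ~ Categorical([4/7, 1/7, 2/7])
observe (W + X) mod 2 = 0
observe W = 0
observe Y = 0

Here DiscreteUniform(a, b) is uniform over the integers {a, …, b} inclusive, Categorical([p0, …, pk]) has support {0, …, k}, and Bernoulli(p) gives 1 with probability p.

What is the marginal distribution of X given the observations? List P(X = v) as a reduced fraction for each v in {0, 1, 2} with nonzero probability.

Enumerate traces; 8 have nonzero weight after conditioning:
  (Y=0, Z=0, W=0, X=0) weight 1/63
  (Y=0, Z=0, W=0, X=2) weight 1/126
  (Y=0, Z=1, W=0, X=0) weight 1/63
  (Y=0, Z=1, W=0, X=2) weight 1/126
  (Y=0, Z=2, W=0, X=0) weight 1/63
  (Y=0, Z=2, W=0, X=2) weight 1/126
  (Y=0, Z=3, W=0, X=0) weight 1/63
  (Y=0, Z=3, W=0, X=2) weight 1/126
Group by X:
  weight(X=0) = 4/63
  weight(X=2) = 2/63
Total weight = 4/63 + 2/63 = 2/21
P(X=0 | obs) = 4/63 / 2/21 = 2/3
P(X=2 | obs) = 2/63 / 2/21 = 1/3

P(X=0) = 2/3, P(X=2) = 1/3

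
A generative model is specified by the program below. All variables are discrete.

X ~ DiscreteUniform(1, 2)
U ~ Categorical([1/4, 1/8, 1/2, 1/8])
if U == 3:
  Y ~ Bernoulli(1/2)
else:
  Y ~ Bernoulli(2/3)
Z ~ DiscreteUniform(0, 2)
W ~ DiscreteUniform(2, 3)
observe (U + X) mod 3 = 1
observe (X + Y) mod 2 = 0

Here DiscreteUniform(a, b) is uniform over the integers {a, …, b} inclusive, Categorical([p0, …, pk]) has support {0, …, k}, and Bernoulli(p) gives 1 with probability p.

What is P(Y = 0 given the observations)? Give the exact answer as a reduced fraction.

P(Y = 0 | obs) = 8/19

Enumerate traces; 18 have nonzero weight after conditioning:
  (X=1, U=0, Y=1, Z=0, W=2) weight 1/72
  (X=1, U=0, Y=1, Z=0, W=3) weight 1/72
  (X=1, U=0, Y=1, Z=1, W=2) weight 1/72
  (X=1, U=0, Y=1, Z=1, W=3) weight 1/72
  (X=1, U=0, Y=1, Z=2, W=2) weight 1/72
  (X=1, U=0, Y=1, Z=2, W=3) weight 1/72
  (X=1, U=3, Y=1, Z=0, W=2) weight 1/192
  (X=1, U=3, Y=1, Z=0, W=3) weight 1/192
  (X=2, U=2, Y=0, Z=0, W=2) weight 1/72
  … 9 more
Group by Y:
  weight(Y=0) = 1/12
  weight(Y=1) = 11/96
Total weight = 1/12 + 11/96 = 19/96
P(Y=0 | obs) = 1/12 / 19/96 = 8/19
P(Y=1 | obs) = 11/96 / 19/96 = 11/19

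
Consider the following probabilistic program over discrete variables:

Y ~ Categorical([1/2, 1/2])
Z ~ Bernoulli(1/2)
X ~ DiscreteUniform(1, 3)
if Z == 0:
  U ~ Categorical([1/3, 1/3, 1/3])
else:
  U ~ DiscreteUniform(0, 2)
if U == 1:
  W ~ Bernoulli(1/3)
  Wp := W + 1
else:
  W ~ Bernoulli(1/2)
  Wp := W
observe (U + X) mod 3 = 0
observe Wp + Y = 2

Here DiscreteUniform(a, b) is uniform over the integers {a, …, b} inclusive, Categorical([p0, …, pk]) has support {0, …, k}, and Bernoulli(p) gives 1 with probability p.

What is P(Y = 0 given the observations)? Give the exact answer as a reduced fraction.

Enumerate traces; 8 have nonzero weight after conditioning:
  (Y=0, Z=0, X=2, U=1, W=1) weight 1/108
  (Y=0, Z=1, X=2, U=1, W=1) weight 1/108
  (Y=1, Z=0, X=1, U=2, W=1) weight 1/72
  (Y=1, Z=0, X=2, U=1, W=0) weight 1/54
  (Y=1, Z=0, X=3, U=0, W=1) weight 1/72
  (Y=1, Z=1, X=1, U=2, W=1) weight 1/72
  (Y=1, Z=1, X=2, U=1, W=0) weight 1/54
  (Y=1, Z=1, X=3, U=0, W=1) weight 1/72
Group by Y:
  weight(Y=0) = 1/54
  weight(Y=1) = 5/54
Total weight = 1/54 + 5/54 = 1/9
P(Y=0 | obs) = 1/54 / 1/9 = 1/6
P(Y=1 | obs) = 5/54 / 1/9 = 5/6

P(Y = 0 | obs) = 1/6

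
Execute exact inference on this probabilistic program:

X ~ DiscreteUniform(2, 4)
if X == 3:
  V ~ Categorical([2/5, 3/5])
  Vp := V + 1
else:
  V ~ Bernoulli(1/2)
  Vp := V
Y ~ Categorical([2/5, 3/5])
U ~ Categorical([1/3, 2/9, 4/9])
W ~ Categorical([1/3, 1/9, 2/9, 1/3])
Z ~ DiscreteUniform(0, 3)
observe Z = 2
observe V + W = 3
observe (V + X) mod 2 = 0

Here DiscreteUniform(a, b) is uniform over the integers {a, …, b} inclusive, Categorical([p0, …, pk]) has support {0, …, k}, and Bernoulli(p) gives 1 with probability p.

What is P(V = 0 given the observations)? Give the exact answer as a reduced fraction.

Enumerate traces; 18 have nonzero weight after conditioning:
  (X=2, V=0, Y=0, U=0, W=3, Z=2) weight 1/540
  (X=2, V=0, Y=0, U=1, W=3, Z=2) weight 1/810
  (X=2, V=0, Y=0, U=2, W=3, Z=2) weight 1/405
  (X=2, V=0, Y=1, U=0, W=3, Z=2) weight 1/360
  (X=2, V=0, Y=1, U=1, W=3, Z=2) weight 1/540
  (X=2, V=0, Y=1, U=2, W=3, Z=2) weight 1/270
  (X=3, V=1, Y=0, U=0, W=2, Z=2) weight 1/675
  (X=3, V=1, Y=0, U=1, W=2, Z=2) weight 2/2025
  … 10 more
Group by V:
  weight(V=0) = 1/36
  weight(V=1) = 1/90
Total weight = 1/36 + 1/90 = 7/180
P(V=0 | obs) = 1/36 / 7/180 = 5/7
P(V=1 | obs) = 1/90 / 7/180 = 2/7

P(V = 0 | obs) = 5/7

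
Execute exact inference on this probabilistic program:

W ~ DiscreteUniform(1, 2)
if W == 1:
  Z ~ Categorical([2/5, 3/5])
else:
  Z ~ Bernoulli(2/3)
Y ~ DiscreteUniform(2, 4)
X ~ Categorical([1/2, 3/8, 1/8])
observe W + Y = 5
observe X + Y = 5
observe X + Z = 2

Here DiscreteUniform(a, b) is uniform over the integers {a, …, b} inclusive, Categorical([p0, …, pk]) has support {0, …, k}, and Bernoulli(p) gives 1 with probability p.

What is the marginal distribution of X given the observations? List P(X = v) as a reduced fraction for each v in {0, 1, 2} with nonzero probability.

P(X=1) = 27/32, P(X=2) = 5/32

Enumerate traces; 2 have nonzero weight after conditioning:
  (W=1, Z=1, Y=4, X=1) weight 3/80
  (W=2, Z=0, Y=3, X=2) weight 1/144
Group by X:
  weight(X=1) = 3/80
  weight(X=2) = 1/144
Total weight = 3/80 + 1/144 = 2/45
P(X=1 | obs) = 3/80 / 2/45 = 27/32
P(X=2 | obs) = 1/144 / 2/45 = 5/32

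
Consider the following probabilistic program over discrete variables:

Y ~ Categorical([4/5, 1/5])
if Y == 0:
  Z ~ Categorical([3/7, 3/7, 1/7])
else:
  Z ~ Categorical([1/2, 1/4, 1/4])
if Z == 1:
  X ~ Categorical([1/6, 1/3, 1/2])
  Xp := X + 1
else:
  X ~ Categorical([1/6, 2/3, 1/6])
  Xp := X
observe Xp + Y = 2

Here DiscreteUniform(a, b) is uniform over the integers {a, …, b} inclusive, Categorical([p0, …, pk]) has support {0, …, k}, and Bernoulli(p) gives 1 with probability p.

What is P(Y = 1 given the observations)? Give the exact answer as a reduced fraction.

Enumerate traces; 6 have nonzero weight after conditioning:
  (Y=0, Z=0, X=2) weight 2/35
  (Y=0, Z=1, X=1) weight 4/35
  (Y=0, Z=2, X=2) weight 2/105
  (Y=1, Z=0, X=1) weight 1/15
  (Y=1, Z=1, X=0) weight 1/120
  (Y=1, Z=2, X=1) weight 1/30
Group by Y:
  weight(Y=0) = 4/21
  weight(Y=1) = 13/120
Total weight = 4/21 + 13/120 = 251/840
P(Y=0 | obs) = 4/21 / 251/840 = 160/251
P(Y=1 | obs) = 13/120 / 251/840 = 91/251

P(Y = 1 | obs) = 91/251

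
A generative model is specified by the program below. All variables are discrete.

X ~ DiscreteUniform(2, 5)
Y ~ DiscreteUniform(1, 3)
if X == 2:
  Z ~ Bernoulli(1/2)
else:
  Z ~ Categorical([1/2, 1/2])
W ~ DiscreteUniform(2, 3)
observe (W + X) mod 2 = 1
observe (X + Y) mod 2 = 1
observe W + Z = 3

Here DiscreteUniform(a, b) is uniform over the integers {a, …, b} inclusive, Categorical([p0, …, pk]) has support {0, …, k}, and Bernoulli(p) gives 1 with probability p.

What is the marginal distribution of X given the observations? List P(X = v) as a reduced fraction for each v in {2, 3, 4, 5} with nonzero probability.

Enumerate traces; 6 have nonzero weight after conditioning:
  (X=2, Y=1, Z=0, W=3) weight 1/48
  (X=2, Y=3, Z=0, W=3) weight 1/48
  (X=3, Y=2, Z=1, W=2) weight 1/48
  (X=4, Y=1, Z=0, W=3) weight 1/48
  (X=4, Y=3, Z=0, W=3) weight 1/48
  (X=5, Y=2, Z=1, W=2) weight 1/48
Group by X:
  weight(X=2) = 1/24
  weight(X=3) = 1/48
  weight(X=4) = 1/24
  weight(X=5) = 1/48
Total weight = 1/24 + 1/48 + 1/24 + 1/48 = 1/8
P(X=2 | obs) = 1/24 / 1/8 = 1/3
P(X=3 | obs) = 1/48 / 1/8 = 1/6
P(X=4 | obs) = 1/24 / 1/8 = 1/3
P(X=5 | obs) = 1/48 / 1/8 = 1/6

P(X=2) = 1/3, P(X=3) = 1/6, P(X=4) = 1/3, P(X=5) = 1/6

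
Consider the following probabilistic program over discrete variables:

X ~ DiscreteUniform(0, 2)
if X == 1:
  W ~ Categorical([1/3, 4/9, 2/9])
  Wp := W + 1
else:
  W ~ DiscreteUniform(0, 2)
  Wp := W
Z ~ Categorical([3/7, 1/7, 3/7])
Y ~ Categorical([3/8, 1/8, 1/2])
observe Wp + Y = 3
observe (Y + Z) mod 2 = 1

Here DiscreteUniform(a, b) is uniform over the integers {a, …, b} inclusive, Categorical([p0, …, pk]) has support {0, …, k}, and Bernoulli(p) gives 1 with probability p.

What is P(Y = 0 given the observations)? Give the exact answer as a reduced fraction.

P(Y = 0 | obs) = 1/17

Enumerate traces; 10 have nonzero weight after conditioning:
  (X=0, W=1, Z=1, Y=2) weight 1/126
  (X=0, W=2, Z=0, Y=1) weight 1/168
  (X=0, W=2, Z=2, Y=1) weight 1/168
  (X=1, W=0, Z=1, Y=2) weight 1/126
  (X=1, W=1, Z=0, Y=1) weight 1/126
  (X=1, W=1, Z=2, Y=1) weight 1/126
  (X=1, W=2, Z=1, Y=0) weight 1/252
  (X=2, W=1, Z=1, Y=2) weight 1/126
  … 2 more
Group by Y:
  weight(Y=0) = 1/252
  weight(Y=1) = 5/126
  weight(Y=2) = 1/42
Total weight = 1/252 + 5/126 + 1/42 = 17/252
P(Y=0 | obs) = 1/252 / 17/252 = 1/17
P(Y=1 | obs) = 5/126 / 17/252 = 10/17
P(Y=2 | obs) = 1/42 / 17/252 = 6/17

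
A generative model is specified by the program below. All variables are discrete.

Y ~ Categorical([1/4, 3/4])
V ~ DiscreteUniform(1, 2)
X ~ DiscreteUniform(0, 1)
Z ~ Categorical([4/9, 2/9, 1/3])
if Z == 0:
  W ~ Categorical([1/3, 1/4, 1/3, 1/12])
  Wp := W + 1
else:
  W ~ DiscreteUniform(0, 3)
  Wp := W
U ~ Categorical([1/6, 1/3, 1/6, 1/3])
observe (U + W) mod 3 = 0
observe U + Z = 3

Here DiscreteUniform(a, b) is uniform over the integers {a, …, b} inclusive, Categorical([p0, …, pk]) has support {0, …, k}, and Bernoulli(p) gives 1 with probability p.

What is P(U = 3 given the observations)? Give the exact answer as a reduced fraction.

P(U = 3 | obs) = 5/8

Enumerate traces; 32 have nonzero weight after conditioning:
  (Y=0, V=1, X=0, Z=0, W=0, U=3) weight 1/324
  (Y=0, V=1, X=0, Z=0, W=3, U=3) weight 1/1296
  (Y=0, V=1, X=0, Z=1, W=1, U=2) weight 1/1728
  (Y=0, V=1, X=0, Z=2, W=2, U=1) weight 1/576
  (Y=0, V=1, X=1, Z=0, W=0, U=3) weight 1/324
  (Y=0, V=1, X=1, Z=0, W=3, U=3) weight 1/1296
  (Y=0, V=1, X=1, Z=1, W=1, U=2) weight 1/1728
  (Y=0, V=1, X=1, Z=2, W=2, U=1) weight 1/576
  … 24 more
Group by U:
  weight(U=1) = 1/36
  weight(U=2) = 1/108
  weight(U=3) = 5/81
Total weight = 1/36 + 1/108 + 5/81 = 8/81
P(U=1 | obs) = 1/36 / 8/81 = 9/32
P(U=2 | obs) = 1/108 / 8/81 = 3/32
P(U=3 | obs) = 5/81 / 8/81 = 5/8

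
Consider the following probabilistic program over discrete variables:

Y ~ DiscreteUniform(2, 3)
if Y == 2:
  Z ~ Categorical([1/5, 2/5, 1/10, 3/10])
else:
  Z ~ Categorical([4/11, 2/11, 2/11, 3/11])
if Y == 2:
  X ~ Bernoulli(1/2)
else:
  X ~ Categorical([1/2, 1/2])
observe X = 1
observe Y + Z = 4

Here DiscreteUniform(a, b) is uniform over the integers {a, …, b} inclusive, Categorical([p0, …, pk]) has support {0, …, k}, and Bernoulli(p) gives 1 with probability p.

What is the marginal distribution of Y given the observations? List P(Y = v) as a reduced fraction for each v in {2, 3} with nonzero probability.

Enumerate traces; 2 have nonzero weight after conditioning:
  (Y=2, Z=2, X=1) weight 1/40
  (Y=3, Z=1, X=1) weight 1/22
Group by Y:
  weight(Y=2) = 1/40
  weight(Y=3) = 1/22
Total weight = 1/40 + 1/22 = 31/440
P(Y=2 | obs) = 1/40 / 31/440 = 11/31
P(Y=3 | obs) = 1/22 / 31/440 = 20/31

P(Y=2) = 11/31, P(Y=3) = 20/31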